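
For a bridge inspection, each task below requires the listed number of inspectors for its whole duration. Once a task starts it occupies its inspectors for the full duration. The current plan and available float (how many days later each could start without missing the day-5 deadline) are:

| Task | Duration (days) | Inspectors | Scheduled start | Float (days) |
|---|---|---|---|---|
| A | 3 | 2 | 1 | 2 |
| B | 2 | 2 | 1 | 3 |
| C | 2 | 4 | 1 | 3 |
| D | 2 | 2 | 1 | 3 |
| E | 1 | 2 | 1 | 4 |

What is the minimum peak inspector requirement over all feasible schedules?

6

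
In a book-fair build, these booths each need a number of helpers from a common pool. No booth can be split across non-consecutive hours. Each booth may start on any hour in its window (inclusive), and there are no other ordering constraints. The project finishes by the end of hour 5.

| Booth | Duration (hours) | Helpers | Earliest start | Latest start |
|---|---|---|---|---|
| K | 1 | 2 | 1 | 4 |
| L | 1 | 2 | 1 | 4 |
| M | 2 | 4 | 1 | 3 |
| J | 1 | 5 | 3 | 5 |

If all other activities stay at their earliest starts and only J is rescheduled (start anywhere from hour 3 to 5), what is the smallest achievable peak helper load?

J@3: h1:8  h2:4  h3:5  h4:0  h5:0 → peak 8
J@4: h1:8  h2:4  h3:0  h4:5  h5:0 → peak 8
J@5: h1:8  h2:4  h3:0  h4:0  h5:5 → peak 8
Best is J@3, peak 8.

8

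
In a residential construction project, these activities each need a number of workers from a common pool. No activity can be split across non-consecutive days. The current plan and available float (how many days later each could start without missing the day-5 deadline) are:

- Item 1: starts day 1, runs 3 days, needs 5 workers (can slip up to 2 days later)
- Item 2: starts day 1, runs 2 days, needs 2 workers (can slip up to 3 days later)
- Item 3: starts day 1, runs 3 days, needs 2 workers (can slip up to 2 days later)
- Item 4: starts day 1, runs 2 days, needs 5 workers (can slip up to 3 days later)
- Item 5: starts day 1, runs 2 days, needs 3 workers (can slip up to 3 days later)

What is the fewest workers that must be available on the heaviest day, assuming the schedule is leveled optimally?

9

Early-start (Item 1@1, Item 2@1, Item 3@1, Item 4@1, Item 5@1) gives peak 17: d1:17  d2:17  d3:7  d4:0  d5:0.
Shift Item 4→4, Item 5→4.
Schedule Item 1@1, Item 2@1, Item 3@1, Item 4@4, Item 5@4: d1:9  d2:9  d3:7  d4:8  d5:8 — peak 9.
Total worker-days = 41 over 5 days ⇒ peak ≥ ⌈41/5⌉ = 9, so 9 is optimal.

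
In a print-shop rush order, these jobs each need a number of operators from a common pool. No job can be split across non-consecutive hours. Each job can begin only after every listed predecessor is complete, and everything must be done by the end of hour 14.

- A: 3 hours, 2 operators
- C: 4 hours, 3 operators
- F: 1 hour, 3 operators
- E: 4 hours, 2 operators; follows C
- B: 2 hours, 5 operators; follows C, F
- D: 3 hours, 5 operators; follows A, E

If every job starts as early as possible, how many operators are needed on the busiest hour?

8

Early-start schedule: A@1, C@1, F@1, E@5, B@5, D@9.
Load per hour: hour 1: 8, hour 2: 5, hour 3: 5, hour 4: 3, hour 5: 7, hour 6: 7, hour 7: 2, hour 8: 2, hour 9: 5, hour 10: 5, hour 11: 5, hour 12: 0, hour 13: 0, hour 14: 0.
Peak is 8.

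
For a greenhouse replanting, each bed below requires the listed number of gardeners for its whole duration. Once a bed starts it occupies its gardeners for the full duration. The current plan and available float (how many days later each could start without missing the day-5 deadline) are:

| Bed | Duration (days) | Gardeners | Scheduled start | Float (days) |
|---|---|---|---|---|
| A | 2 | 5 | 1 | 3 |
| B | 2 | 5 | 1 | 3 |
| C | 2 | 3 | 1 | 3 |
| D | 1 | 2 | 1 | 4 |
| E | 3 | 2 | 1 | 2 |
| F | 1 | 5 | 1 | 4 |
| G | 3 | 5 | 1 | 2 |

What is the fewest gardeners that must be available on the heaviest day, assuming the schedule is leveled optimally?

Early-start (A@1, B@1, C@1, D@1, E@1, F@1, G@1) gives peak 27: d1:27  d2:20  d3:7  d4:0  d5:0.
Shift C→3, E→2, F→5, G→3.
Schedule A@1, B@1, C@3, D@1, E@2, F@5, G@3: d1:12  d2:12  d3:10  d4:10  d5:10 — peak 12.

12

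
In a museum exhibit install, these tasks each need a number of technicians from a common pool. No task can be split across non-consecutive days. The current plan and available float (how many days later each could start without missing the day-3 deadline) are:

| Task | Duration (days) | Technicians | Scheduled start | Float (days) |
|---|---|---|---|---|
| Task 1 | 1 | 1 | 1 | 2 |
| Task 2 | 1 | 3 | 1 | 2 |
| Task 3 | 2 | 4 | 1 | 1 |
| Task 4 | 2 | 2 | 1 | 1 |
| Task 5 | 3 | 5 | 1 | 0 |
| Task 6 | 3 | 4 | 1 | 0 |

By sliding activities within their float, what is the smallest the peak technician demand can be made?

15

Early-start (Task 1@1, Task 2@1, Task 3@1, Task 4@1, Task 5@1, Task 6@1) gives peak 19: d1:19  d2:15  d3:9.
Shift Task 3→2.
Schedule Task 1@1, Task 2@1, Task 3@2, Task 4@1, Task 5@1, Task 6@1: d1:15  d2:15  d3:13 — peak 15.
Total technician-days = 43 over 3 days ⇒ peak ≥ ⌈43/3⌉ = 15, so 15 is optimal.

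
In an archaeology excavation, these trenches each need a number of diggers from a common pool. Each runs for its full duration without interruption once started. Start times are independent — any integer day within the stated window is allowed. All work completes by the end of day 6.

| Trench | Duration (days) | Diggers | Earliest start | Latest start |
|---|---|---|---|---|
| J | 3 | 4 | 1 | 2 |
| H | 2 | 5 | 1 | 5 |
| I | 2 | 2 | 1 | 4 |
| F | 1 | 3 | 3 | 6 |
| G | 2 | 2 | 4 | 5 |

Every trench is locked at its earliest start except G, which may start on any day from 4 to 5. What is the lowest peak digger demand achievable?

G@4: d1:11  d2:11  d3:7  d4:2  d5:2  d6:0 → peak 11
G@5: d1:11  d2:11  d3:7  d4:0  d5:2  d6:2 → peak 11
Best is G@4, peak 11.

11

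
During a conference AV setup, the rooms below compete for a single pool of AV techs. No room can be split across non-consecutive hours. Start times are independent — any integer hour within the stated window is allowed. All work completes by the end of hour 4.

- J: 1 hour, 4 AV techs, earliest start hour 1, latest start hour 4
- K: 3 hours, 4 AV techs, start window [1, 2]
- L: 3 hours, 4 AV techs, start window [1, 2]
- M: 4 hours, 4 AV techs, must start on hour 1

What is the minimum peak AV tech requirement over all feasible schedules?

12

Early-start (J@1, K@1, L@1, M@1) gives peak 16: h1:16  h2:12  h3:12  h4:4.
Shift L→2.
Schedule J@1, K@1, L@2, M@1: h1:12  h2:12  h3:12  h4:8 — peak 12.
No arrangement of the 16 feasible schedules does better.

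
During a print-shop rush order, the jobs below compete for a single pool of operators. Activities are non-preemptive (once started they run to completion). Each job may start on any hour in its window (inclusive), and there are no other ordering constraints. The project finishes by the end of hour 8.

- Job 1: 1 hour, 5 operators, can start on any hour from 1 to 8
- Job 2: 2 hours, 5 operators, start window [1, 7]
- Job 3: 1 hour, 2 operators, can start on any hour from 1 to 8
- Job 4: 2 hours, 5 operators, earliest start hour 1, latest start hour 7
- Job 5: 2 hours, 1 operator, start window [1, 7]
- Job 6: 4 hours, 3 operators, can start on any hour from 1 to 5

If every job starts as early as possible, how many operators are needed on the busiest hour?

21

Early-start schedule: Job 1@1, Job 2@1, Job 3@1, Job 4@1, Job 5@1, Job 6@1.
Load per hour: hour 1: 21, hour 2: 14, hour 3: 3, hour 4: 3, hour 5: 0, hour 6: 0, hour 7: 0, hour 8: 0.
Peak is 21.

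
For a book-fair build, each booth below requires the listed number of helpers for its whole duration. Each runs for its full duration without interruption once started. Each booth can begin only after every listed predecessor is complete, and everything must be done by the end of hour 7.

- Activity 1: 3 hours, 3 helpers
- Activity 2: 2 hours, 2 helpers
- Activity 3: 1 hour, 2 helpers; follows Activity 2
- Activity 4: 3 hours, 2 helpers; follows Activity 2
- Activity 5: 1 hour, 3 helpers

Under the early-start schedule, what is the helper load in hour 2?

5

At early start, hour 2 has: Activity 1, Activity 2.
Demand: 3 + 2 = 5.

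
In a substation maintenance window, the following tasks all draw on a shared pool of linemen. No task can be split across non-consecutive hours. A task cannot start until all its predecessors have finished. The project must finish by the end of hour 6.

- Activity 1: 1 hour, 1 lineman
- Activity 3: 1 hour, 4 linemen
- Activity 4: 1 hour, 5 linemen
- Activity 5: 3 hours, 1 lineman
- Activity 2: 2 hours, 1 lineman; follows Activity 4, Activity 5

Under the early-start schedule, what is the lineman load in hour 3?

1

At early start, hour 3 has: Activity 5.
Demand: 1 = 1.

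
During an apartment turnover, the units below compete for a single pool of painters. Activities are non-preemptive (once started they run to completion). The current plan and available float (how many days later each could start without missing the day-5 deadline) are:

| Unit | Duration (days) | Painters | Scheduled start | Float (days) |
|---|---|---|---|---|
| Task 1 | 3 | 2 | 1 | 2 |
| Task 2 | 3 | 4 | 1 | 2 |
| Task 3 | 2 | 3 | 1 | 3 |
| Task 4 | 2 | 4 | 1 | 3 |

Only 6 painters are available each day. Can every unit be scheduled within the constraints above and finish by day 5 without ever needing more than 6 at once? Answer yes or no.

no

Total painter-days = 32; over 5 days the average is 32/5 > 6, so some day must exceed 6.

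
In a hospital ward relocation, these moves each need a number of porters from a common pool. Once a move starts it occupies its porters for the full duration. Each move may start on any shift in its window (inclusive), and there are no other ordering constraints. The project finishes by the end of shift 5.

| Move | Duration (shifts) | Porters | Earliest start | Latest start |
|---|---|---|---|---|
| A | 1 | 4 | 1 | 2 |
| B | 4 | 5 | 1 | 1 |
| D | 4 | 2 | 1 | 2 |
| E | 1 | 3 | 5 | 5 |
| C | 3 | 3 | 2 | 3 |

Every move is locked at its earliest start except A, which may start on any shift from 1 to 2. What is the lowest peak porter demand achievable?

11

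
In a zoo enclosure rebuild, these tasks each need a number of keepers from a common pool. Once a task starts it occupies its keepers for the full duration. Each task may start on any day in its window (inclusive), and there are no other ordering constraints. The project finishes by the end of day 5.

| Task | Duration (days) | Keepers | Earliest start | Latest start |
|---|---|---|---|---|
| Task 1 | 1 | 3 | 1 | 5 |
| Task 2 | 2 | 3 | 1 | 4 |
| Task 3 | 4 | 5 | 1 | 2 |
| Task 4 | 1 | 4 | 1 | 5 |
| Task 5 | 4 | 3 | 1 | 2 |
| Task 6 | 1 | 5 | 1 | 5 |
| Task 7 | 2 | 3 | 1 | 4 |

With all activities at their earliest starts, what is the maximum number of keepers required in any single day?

Early-start schedule: Task 1@1, Task 2@1, Task 3@1, Task 4@1, Task 5@1, Task 6@1, Task 7@1.
Load per day: day 1: 26, day 2: 14, day 3: 8, day 4: 8, day 5: 0.
Peak is 26.

26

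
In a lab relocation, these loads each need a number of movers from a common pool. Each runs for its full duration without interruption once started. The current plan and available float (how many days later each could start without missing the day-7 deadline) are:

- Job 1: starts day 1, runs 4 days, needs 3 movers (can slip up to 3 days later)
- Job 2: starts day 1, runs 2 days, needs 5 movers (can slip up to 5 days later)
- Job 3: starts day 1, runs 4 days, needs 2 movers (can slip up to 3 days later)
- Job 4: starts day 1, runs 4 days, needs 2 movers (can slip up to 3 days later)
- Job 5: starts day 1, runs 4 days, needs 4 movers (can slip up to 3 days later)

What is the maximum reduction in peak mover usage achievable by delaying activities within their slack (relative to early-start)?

Early-start peak: d1:16  d2:16  d3:11  d4:11  d5:0  d6:0  d7:0 ⇒ 16.
Leveled (Job 1@1, Job 2@1, Job 3@1, Job 4@3, Job 5@3): d1:10  d2:10  d3:11  d4:11  d5:6  d6:6  d7:0 ⇒ 11.
Reduction 16 − 11 = 5.

5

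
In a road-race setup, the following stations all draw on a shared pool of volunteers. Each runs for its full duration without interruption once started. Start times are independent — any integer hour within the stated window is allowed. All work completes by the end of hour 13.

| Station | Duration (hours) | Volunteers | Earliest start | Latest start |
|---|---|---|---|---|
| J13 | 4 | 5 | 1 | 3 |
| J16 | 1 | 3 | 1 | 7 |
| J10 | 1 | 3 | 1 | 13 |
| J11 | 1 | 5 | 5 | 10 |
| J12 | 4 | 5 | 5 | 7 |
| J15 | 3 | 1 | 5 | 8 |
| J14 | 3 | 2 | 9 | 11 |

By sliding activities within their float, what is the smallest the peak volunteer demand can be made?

Early-start (J13@1, J16@1, J10@1, J11@5, J12@5, J15@5, J14@9) gives peak 11: h1:11  h2:5  h3:5  h4:5  h5:11  h6:6  h7:6  h8:5  h9:2  h10:2  h11:2  h12:0  h13:0.
Shift J16→5, J10→5, J11→6, J12→7, J15→6, J14→11.
Schedule J13@1, J16@5, J10@5, J11@6, J12@7, J15@6, J14@11: h1:5  h2:5  h3:5  h4:5  h5:6  h6:6  h7:6  h8:6  h9:5  h10:5  h11:2  h12:2  h13:2 — peak 6.

6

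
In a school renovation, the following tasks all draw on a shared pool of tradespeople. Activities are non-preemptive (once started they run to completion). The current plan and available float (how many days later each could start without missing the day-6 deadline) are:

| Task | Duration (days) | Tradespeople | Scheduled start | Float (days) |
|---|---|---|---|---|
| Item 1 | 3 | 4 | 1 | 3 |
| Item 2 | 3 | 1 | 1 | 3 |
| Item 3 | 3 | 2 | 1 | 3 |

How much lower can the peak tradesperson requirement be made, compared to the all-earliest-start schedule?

Early-start peak: d1:7  d2:7  d3:7  d4:0  d5:0  d6:0 ⇒ 7.
Leveled (Item 1@1, Item 2@4, Item 3@4): d1:4  d2:4  d3:4  d4:3  d5:3  d6:3 ⇒ 4.
Reduction 7 − 4 = 3.

3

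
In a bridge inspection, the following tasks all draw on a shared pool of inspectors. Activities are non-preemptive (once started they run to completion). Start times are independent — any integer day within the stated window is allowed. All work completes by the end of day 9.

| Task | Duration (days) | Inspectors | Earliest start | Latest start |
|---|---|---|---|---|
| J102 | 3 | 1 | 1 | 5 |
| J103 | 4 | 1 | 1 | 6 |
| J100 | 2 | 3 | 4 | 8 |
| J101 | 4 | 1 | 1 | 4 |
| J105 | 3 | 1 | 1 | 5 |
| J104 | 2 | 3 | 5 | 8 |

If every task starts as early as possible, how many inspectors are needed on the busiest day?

6

Early-start schedule: J102@1, J103@1, J100@4, J101@1, J105@1, J104@5.
Load per day: day 1: 4, day 2: 4, day 3: 4, day 4: 5, day 5: 6, day 6: 3, day 7: 0, day 8: 0, day 9: 0.
Peak is 6.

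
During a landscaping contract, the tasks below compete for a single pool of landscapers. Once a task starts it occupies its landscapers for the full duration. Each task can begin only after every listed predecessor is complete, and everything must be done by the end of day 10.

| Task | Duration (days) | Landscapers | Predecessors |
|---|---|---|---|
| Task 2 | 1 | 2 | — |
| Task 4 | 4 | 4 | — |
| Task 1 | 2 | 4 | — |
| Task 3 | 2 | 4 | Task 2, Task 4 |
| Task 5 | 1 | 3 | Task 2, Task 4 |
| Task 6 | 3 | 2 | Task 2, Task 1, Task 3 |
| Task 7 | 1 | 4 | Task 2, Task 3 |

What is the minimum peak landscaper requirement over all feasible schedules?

Early-start (Task 2@1, Task 4@1, Task 1@1, Task 3@5, Task 5@5, Task 6@7, Task 7@7) gives peak 10: d1:10  d2:8  d3:4  d4:4  d5:7  d6:4  d7:6  d8:2  d9:2  d10:0.
Shift Task 1→2.
Schedule Task 2@1, Task 4@1, Task 1@2, Task 3@5, Task 5@5, Task 6@7, Task 7@7: d1:6  d2:8  d3:8  d4:4  d5:7  d6:4  d7:6  d8:2  d9:2  d10:0 — peak 8.

8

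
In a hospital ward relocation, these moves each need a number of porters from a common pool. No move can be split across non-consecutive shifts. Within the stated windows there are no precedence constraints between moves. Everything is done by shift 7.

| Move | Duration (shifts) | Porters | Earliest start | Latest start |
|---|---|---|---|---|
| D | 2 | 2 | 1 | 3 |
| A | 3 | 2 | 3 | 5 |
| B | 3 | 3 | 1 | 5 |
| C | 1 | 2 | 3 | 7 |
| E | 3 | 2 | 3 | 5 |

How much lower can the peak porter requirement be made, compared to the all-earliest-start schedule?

4

Early-start peak: s1:5  s2:5  s3:9  s4:4  s5:4  s6:0  s7:0 ⇒ 9.
Leveled (D@1, A@3, B@1, C@4, E@5): s1:5  s2:5  s3:5  s4:4  s5:4  s6:2  s7:2 ⇒ 5.
Reduction 9 − 5 = 4.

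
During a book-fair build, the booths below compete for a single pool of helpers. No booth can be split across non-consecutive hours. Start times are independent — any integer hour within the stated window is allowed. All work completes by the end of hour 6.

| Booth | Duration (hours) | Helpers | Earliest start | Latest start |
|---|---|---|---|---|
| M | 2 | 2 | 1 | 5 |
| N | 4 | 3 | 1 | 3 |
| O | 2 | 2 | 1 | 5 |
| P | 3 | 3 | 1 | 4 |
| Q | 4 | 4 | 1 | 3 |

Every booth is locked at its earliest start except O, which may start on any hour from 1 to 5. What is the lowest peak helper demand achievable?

12

O@1: h1:14  h2:14  h3:10  h4:7  h5:0  h6:0 → peak 14
O@2: h1:12  h2:14  h3:12  h4:7  h5:0  h6:0 → peak 14
O@3: h1:12  h2:12  h3:12  h4:9  h5:0  h6:0 → peak 12
O@4: h1:12  h2:12  h3:10  h4:9  h5:2  h6:0 → peak 12
O@5: h1:12  h2:12  h3:10  h4:7  h5:2  h6:2 → peak 12
Best is O@3, peak 12.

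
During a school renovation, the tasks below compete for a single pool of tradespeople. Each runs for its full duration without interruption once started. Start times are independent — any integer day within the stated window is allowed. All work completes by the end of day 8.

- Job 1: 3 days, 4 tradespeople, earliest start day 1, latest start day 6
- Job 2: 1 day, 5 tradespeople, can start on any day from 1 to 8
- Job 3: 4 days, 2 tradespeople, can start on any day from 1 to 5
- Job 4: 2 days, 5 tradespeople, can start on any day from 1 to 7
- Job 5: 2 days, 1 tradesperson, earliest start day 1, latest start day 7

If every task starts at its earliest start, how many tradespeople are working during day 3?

At early start, day 3 has: Job 1, Job 3.
Demand: 4 + 2 = 6.

6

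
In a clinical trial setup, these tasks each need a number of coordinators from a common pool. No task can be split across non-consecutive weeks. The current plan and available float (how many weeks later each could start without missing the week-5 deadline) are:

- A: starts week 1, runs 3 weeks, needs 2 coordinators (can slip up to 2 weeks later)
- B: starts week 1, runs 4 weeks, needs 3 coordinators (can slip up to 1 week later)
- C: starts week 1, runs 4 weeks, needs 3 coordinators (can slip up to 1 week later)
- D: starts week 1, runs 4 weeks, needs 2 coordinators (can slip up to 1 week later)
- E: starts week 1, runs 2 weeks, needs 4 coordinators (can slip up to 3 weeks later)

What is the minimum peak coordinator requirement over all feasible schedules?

Early-start (A@1, B@1, C@1, D@1, E@1) gives peak 14: w1:14  w2:14  w3:10  w4:8  w5:0.
Shift E→4.
Schedule A@1, B@1, C@1, D@1, E@4: w1:10  w2:10  w3:10  w4:12  w5:4 — peak 12.

12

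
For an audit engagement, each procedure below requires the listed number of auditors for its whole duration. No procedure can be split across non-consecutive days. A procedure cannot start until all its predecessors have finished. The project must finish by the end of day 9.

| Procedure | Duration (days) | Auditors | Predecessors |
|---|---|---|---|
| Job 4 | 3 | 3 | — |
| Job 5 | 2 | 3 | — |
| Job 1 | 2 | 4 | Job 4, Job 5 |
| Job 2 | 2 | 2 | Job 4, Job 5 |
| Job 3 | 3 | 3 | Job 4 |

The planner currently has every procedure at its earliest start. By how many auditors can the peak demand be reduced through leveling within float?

3

Early-start peak: d1:6  d2:6  d3:3  d4:9  d5:9  d6:3  d7:0  d8:0  d9:0 ⇒ 9.
Leveled (Job 4@1, Job 5@1, Job 1@4, Job 2@4, Job 3@6): d1:6  d2:6  d3:3  d4:6  d5:6  d6:3  d7:3  d8:3  d9:0 ⇒ 6.
Reduction 9 − 6 = 3.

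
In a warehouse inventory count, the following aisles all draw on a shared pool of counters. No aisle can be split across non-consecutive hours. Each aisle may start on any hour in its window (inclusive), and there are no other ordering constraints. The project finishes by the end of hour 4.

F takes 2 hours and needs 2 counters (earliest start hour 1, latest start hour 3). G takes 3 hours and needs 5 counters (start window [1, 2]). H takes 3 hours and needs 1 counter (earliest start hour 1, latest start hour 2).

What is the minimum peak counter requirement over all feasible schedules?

Schedule F@1, G@1, H@1: h1:8  h2:8  h3:6  h4:0 — peak 8.
No arrangement of the 12 feasible schedules does better.

8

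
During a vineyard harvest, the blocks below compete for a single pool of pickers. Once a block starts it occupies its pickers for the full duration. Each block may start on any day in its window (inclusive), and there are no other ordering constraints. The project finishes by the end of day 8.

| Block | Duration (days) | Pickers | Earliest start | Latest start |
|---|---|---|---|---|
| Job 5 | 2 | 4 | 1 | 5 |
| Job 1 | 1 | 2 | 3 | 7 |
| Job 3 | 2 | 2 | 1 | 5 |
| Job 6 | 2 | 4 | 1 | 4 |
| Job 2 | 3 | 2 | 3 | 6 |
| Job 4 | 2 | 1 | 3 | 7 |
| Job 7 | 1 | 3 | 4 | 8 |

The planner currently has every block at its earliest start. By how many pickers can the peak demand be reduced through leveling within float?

5

Early-start peak: d1:10  d2:10  d3:5  d4:6  d5:2  d6:0  d7:0  d8:0 ⇒ 10.
Leveled (Job 5@1, Job 1@5, Job 3@5, Job 6@3, Job 2@6, Job 4@3, Job 7@7): d1:4  d2:4  d3:5  d4:5  d5:4  d6:4  d7:5  d8:2 ⇒ 5.
Reduction 10 − 5 = 5.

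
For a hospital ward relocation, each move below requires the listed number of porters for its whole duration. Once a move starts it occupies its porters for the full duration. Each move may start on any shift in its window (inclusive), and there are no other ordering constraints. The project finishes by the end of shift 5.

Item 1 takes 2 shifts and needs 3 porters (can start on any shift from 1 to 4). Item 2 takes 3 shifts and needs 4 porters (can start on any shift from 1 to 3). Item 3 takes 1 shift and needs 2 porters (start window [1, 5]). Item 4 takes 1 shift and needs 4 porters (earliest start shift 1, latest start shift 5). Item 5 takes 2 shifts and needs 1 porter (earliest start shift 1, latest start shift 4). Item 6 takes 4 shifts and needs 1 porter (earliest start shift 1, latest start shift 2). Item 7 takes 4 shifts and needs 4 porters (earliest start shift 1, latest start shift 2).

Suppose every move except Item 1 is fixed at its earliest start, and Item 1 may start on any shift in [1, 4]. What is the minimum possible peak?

16

Item 1@1: s1:19  s2:13  s3:9  s4:5  s5:0 → peak 19
Item 1@2: s1:16  s2:13  s3:12  s4:5  s5:0 → peak 16
Item 1@3: s1:16  s2:10  s3:12  s4:8  s5:0 → peak 16
Item 1@4: s1:16  s2:10  s3:9  s4:8  s5:3 → peak 16
Best is Item 1@2, peak 16.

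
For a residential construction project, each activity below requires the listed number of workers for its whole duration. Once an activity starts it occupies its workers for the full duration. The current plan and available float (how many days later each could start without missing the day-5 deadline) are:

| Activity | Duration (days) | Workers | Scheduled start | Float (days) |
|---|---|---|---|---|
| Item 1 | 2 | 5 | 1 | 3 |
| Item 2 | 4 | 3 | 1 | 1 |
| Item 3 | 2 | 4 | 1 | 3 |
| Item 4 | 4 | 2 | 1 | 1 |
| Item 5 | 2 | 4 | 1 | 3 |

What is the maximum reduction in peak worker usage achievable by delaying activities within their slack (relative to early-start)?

5

Early-start peak: d1:18  d2:18  d3:5  d4:5  d5:0 ⇒ 18.
Leveled (Item 1@1, Item 2@1, Item 3@3, Item 4@1, Item 5@3): d1:10  d2:10  d3:13  d4:13  d5:0 ⇒ 13.
Reduction 18 − 13 = 5.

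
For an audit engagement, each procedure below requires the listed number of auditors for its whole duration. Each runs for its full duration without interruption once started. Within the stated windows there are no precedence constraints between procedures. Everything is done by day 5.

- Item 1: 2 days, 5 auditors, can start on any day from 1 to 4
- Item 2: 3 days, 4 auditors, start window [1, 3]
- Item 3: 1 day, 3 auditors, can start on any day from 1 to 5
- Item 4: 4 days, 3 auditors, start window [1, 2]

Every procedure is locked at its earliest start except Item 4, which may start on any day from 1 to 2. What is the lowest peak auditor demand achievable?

Item 4@1: d1:15  d2:12  d3:7  d4:3  d5:0 → peak 15
Item 4@2: d1:12  d2:12  d3:7  d4:3  d5:3 → peak 12
Best is Item 4@2, peak 12.

12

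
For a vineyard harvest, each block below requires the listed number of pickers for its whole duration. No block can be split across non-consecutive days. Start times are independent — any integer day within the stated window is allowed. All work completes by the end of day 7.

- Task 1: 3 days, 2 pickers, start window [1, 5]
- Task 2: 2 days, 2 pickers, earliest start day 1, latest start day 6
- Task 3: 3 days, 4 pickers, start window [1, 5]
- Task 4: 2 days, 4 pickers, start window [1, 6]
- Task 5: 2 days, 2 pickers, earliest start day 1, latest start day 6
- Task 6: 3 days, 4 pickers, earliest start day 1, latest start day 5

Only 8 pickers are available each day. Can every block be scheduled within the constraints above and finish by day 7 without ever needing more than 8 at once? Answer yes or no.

Schedule Task 1@1, Task 2@1, Task 3@1, Task 4@4, Task 5@3, Task 6@5: d1:8  d2:8  d3:8  d4:6  d5:8  d6:4  d7:4 — peak 8 ≤ 8.

yes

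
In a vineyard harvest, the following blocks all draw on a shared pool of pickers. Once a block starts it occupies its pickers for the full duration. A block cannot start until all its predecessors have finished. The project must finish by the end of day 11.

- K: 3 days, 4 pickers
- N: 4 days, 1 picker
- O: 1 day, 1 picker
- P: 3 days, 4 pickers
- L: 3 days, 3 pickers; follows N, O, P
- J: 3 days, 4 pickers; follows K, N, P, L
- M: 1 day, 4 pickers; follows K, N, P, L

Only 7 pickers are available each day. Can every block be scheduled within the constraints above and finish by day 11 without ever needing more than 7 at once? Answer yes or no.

yes

Schedule K@4, N@1, O@1, P@1, L@5, J@8, M@11: d1:6  d2:5  d3:5  d4:5  d5:7  d6:7  d7:3  d8:4  d9:4  d10:4  d11:4 — peak 7 ≤ 7.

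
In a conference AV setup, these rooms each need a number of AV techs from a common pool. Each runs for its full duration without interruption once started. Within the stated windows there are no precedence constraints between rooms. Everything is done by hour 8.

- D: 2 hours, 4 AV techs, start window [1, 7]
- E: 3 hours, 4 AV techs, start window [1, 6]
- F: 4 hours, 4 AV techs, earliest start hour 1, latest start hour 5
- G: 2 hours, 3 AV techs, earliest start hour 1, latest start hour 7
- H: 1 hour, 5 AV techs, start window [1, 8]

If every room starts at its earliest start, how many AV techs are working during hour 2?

At early start, hour 2 has: D, E, F, G.
Demand: 4 + 4 + 4 + 3 = 15.

15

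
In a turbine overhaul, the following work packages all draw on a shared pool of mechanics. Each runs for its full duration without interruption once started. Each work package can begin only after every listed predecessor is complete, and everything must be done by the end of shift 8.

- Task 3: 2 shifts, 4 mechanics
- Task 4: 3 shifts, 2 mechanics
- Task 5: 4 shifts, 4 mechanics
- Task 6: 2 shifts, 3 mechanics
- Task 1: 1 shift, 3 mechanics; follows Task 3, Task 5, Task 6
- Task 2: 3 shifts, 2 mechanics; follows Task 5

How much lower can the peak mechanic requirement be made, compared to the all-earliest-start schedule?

Early-start peak: s1:13  s2:13  s3:6  s4:4  s5:5  s6:2  s7:2  s8:0 ⇒ 13.
Leveled (Task 3@5, Task 4@1, Task 5@1, Task 6@4, Task 1@7, Task 2@6): s1:6  s2:6  s3:6  s4:7  s5:7  s6:6  s7:5  s8:2 ⇒ 7.
Reduction 13 − 7 = 6.

6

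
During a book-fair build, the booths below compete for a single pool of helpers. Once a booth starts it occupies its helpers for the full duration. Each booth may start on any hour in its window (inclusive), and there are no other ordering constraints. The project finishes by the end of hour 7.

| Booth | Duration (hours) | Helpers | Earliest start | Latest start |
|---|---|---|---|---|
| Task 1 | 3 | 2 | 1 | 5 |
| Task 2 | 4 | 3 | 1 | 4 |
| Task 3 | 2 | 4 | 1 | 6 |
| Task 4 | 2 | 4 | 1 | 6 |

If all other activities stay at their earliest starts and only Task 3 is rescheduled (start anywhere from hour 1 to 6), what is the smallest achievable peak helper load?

Task 3@1: h1:13  h2:13  h3:5  h4:3  h5:0  h6:0  h7:0 → peak 13
Task 3@2: h1:9  h2:13  h3:9  h4:3  h5:0  h6:0  h7:0 → peak 13
Task 3@3: h1:9  h2:9  h3:9  h4:7  h5:0  h6:0  h7:0 → peak 9
Task 3@4: h1:9  h2:9  h3:5  h4:7  h5:4  h6:0  h7:0 → peak 9
Task 3@5: h1:9  h2:9  h3:5  h4:3  h5:4  h6:4  h7:0 → peak 9
Task 3@6: h1:9  h2:9  h3:5  h4:3  h5:0  h6:4  h7:4 → peak 9
Best is Task 3@3, peak 9.

9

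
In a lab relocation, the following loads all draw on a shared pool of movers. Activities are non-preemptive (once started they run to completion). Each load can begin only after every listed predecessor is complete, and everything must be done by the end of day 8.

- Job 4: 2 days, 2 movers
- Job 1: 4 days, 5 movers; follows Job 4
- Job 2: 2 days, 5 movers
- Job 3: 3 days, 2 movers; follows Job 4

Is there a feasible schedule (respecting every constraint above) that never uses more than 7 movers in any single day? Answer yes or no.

yes

Schedule Job 4@1, Job 1@3, Job 2@1, Job 3@3: d1:7  d2:7  d3:7  d4:7  d5:7  d6:5  d7:0  d8:0 — peak 7 ≤ 7.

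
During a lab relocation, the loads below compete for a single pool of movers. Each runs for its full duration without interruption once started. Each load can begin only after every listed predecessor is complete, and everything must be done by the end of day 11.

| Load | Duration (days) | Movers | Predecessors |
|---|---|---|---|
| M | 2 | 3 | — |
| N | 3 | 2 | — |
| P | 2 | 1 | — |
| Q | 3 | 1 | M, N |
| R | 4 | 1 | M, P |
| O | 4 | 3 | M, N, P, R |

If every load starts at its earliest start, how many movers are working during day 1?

At early start, day 1 has: M, N, P.
Demand: 3 + 2 + 1 = 6.

6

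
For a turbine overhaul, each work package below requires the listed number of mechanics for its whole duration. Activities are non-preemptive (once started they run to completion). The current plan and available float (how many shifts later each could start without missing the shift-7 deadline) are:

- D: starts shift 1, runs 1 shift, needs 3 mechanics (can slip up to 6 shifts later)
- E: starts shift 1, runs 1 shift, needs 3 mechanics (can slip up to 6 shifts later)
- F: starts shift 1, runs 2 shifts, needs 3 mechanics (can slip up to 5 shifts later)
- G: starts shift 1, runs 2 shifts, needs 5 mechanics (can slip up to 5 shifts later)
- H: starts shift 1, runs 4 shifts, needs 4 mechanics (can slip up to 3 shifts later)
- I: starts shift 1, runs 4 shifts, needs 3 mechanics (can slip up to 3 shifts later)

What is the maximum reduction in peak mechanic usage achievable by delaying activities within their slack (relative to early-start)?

Early-start peak: s1:21  s2:15  s3:7  s4:7  s5:0  s6:0  s7:0 ⇒ 21.
Leveled (D@1, E@1, F@2, G@2, H@4, I@4): s1:6  s2:8  s3:8  s4:7  s5:7  s6:7  s7:7 ⇒ 8.
Reduction 21 − 8 = 13.

13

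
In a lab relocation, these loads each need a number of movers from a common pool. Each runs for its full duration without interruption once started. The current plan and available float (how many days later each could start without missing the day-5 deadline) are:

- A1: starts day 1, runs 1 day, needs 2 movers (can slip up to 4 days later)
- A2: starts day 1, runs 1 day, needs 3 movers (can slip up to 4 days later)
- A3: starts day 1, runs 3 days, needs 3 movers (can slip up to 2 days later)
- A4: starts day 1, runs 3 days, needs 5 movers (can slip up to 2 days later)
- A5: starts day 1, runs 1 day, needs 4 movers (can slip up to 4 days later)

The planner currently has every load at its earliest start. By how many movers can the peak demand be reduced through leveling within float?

Early-start peak: d1:17  d2:8  d3:8  d4:0  d5:0 ⇒ 17.
Leveled (A1@1, A2@1, A3@1, A4@2, A5@5): d1:8  d2:8  d3:8  d4:5  d5:4 ⇒ 8.
Reduction 17 − 8 = 9.

9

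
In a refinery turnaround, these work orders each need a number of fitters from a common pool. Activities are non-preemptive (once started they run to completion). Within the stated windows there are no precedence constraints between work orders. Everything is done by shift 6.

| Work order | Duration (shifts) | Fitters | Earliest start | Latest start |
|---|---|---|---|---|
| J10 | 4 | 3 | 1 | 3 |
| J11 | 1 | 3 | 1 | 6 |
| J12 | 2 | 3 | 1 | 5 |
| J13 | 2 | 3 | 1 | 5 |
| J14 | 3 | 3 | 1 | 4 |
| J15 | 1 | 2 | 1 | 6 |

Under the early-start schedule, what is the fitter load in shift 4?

3

At early start, shift 4 has: J10.
Demand: 3 = 3.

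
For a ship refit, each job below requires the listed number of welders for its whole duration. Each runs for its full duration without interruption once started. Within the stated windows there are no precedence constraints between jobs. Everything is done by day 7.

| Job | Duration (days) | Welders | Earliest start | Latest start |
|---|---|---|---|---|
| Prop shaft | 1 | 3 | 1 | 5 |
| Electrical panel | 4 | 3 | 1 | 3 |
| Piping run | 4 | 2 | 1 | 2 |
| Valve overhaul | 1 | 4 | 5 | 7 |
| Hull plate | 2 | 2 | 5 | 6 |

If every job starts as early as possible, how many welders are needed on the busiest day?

Early-start schedule: Prop shaft@1, Electrical panel@1, Piping run@1, Valve overhaul@5, Hull plate@5.
Load per day: day 1: 8, day 2: 5, day 3: 5, day 4: 5, day 5: 6, day 6: 2, day 7: 0.
Peak is 8.

8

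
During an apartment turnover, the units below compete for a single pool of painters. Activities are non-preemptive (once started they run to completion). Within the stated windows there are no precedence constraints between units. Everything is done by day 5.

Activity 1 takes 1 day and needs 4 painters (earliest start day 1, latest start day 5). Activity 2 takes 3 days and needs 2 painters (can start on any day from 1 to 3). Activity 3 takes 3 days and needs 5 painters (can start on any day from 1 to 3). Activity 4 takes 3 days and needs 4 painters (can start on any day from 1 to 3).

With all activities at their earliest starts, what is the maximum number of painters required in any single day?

15

Early-start schedule: Activity 1@1, Activity 2@1, Activity 3@1, Activity 4@1.
Load per day: day 1: 15, day 2: 11, day 3: 11, day 4: 0, day 5: 0.
Peak is 15.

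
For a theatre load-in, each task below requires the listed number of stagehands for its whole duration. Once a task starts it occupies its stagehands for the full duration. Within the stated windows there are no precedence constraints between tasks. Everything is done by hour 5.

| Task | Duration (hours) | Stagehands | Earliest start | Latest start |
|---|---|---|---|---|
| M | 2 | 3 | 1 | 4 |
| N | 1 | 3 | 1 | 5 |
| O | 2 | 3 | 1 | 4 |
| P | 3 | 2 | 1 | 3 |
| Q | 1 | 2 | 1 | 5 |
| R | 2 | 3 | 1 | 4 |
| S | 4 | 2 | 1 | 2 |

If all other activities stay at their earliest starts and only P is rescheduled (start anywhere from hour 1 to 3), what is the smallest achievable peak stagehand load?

16

P@1: h1:18  h2:13  h3:4  h4:2  h5:0 → peak 18
P@2: h1:16  h2:13  h3:4  h4:4  h5:0 → peak 16
P@3: h1:16  h2:11  h3:4  h4:4  h5:2 → peak 16
Best is P@2, peak 16.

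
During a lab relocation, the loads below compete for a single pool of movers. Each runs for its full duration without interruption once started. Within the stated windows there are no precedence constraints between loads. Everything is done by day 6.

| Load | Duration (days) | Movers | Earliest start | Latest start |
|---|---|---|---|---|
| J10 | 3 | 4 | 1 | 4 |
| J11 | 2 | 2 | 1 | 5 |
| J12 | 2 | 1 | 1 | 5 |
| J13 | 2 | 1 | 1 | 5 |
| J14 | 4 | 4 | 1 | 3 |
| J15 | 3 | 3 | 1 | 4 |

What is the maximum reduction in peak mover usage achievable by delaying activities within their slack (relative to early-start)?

7

Early-start peak: d1:15  d2:15  d3:11  d4:4  d5:0  d6:0 ⇒ 15.
Leveled (J10@1, J11@1, J12@1, J13@1, J14@3, J15@4): d1:8  d2:8  d3:8  d4:7  d5:7  d6:7 ⇒ 8.
Reduction 15 − 8 = 7.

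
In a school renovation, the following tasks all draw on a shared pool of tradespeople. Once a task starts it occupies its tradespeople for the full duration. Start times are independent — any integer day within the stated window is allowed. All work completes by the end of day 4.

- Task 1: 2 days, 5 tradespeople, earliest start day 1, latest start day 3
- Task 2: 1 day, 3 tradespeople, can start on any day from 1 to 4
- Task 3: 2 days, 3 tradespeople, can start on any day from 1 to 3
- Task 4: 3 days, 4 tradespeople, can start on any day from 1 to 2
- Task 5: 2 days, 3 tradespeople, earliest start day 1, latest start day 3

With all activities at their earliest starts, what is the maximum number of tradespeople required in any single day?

18

Early-start schedule: Task 1@1, Task 2@1, Task 3@1, Task 4@1, Task 5@1.
Load per day: day 1: 18, day 2: 15, day 3: 4, day 4: 0.
Peak is 18.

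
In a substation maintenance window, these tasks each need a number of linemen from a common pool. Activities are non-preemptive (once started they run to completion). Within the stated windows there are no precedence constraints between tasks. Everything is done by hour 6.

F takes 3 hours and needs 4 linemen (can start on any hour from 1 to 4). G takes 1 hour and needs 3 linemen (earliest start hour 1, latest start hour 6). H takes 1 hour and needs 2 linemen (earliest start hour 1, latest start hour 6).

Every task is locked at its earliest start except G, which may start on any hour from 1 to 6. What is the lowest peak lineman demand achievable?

6

G@1: h1:9  h2:4  h3:4  h4:0  h5:0  h6:0 → peak 9
G@2: h1:6  h2:7  h3:4  h4:0  h5:0  h6:0 → peak 7
G@3: h1:6  h2:4  h3:7  h4:0  h5:0  h6:0 → peak 7
G@4: h1:6  h2:4  h3:4  h4:3  h5:0  h6:0 → peak 6
G@5: h1:6  h2:4  h3:4  h4:0  h5:3  h6:0 → peak 6
G@6: h1:6  h2:4  h3:4  h4:0  h5:0  h6:3 → peak 6
Best is G@4, peak 6.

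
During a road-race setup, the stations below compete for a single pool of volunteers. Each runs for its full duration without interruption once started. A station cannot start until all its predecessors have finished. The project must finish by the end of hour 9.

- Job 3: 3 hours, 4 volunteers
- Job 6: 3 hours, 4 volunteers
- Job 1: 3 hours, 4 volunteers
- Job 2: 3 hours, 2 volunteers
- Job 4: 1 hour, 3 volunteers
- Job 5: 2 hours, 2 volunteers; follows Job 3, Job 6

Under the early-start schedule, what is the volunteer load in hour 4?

At early start, hour 4 has: Job 5.
Demand: 2 = 2.

2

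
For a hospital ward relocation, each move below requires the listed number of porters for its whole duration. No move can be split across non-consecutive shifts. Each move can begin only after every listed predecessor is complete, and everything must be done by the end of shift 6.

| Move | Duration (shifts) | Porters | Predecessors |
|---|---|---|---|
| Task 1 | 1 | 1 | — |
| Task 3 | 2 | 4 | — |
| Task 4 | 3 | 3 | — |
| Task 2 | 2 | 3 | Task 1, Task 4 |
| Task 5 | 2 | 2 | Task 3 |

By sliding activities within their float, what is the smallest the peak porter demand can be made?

7

Early-start (Task 1@1, Task 3@1, Task 4@1, Task 2@4, Task 5@3) gives peak 8: s1:8  s2:7  s3:5  s4:5  s5:3  s6:0.
Shift Task 4→2, Task 2→5.
Schedule Task 1@1, Task 3@1, Task 4@2, Task 2@5, Task 5@3: s1:5  s2:7  s3:5  s4:5  s5:3  s6:3 — peak 7.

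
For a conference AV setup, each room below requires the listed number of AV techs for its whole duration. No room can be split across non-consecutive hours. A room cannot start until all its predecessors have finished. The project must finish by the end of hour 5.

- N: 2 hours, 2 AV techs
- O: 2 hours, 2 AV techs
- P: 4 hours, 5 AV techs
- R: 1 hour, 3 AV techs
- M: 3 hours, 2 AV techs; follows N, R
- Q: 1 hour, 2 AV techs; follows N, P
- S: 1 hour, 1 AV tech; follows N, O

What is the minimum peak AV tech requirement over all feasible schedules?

10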